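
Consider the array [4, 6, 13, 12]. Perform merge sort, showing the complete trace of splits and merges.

Merge sort trace:

Split: [4, 6, 13, 12] -> [4, 6] and [13, 12]
  Split: [4, 6] -> [4] and [6]
  Merge: [4] + [6] -> [4, 6]
  Split: [13, 12] -> [13] and [12]
  Merge: [13] + [12] -> [12, 13]
Merge: [4, 6] + [12, 13] -> [4, 6, 12, 13]

Final sorted array: [4, 6, 12, 13]

The merge sort proceeds by recursively splitting the array and merging sorted halves.
After all merges, the sorted array is [4, 6, 12, 13].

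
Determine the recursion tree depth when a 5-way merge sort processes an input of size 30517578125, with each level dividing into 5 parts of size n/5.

For divide and conquer with division factor 5:

Problem sizes at each level:
Level 0: 30517578125
Level 1: 6103515625
Level 2: 1220703125
Level 3: 244140625
Level 4: 48828125
Level 5: 9765625
Level 6: 1953125
Level 7: 390625
Level 8: 78125
Level 9: 15625
Level 10: 3125
Level 11: 625
Level 12: 125
Level 13: 25
Level 14: 5
Level 15: 1

The root is level 0 and the size-1 base case is level 15 (the tree spans levels 0 through 15, i.e. 16 levels counting the root), so the depth is the number of divisions: log_5(30517578125) = 15

The recursion tree depth is log_5(30517578125) = 15. At each level, the problem size is divided by 5, so it takes 15 divisions to reduce to a base case of size 1. The algorithm makes 5 recursive calls at each level.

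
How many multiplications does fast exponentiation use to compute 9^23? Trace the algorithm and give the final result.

Computing 9^23 by squaring (build up from 9^1; each line after the first costs one multiplication):

9^1 = 9
9^2 = (9^1)^2 = 9^2 = 81
9^4 = (9^2)^2 = 81^2 = 6561
9^5 = 9 * 9^4 = 9 * 6561 = 59049
9^10 = (9^5)^2 = 59049^2 = 3486784401
9^11 = 9 * 9^10 = 9 * 3486784401 = 31381059609
9^22 = (9^11)^2 = 31381059609^2 = 984770902183611232881
9^23 = 9 * 9^22 = 9 * 984770902183611232881 = 8862938119652501095929

Result: 8862938119652501095929
Multiplications needed: 7 (7 lines after 9^1)

9^23 = 8862938119652501095929. Using exponentiation by squaring, this requires 7 multiplications. The key idea: if the exponent is even, square the half-power; if odd, multiply by the base once.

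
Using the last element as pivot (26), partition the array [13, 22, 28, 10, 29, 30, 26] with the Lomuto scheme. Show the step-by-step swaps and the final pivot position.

Lomuto partition with pivot = 26:

Initial array: [13, 22, 28, 10, 29, 30, 26]

arr[0]=13 <= 26: swap with position 0, array becomes [13, 22, 28, 10, 29, 30, 26]
arr[1]=22 <= 26: swap with position 1, array becomes [13, 22, 28, 10, 29, 30, 26]
arr[2]=28 > 26: no swap
arr[3]=10 <= 26: swap with position 2, array becomes [13, 22, 10, 28, 29, 30, 26]
arr[4]=29 > 26: no swap
arr[5]=30 > 26: no swap

Place pivot at position 3: [13, 22, 10, 26, 29, 30, 28]
Pivot position: 3

After partitioning with pivot 26, the array becomes [13, 22, 10, 26, 29, 30, 28]. The pivot is placed at index 3. All elements to the left of the pivot are <= 26, and all elements to the right are > 26.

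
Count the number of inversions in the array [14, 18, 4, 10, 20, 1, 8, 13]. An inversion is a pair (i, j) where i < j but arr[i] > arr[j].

Finding inversions in [14, 18, 4, 10, 20, 1, 8, 13]:

(0, 2): arr[0]=14 > arr[2]=4
(0, 3): arr[0]=14 > arr[3]=10
(0, 5): arr[0]=14 > arr[5]=1
(0, 6): arr[0]=14 > arr[6]=8
(0, 7): arr[0]=14 > arr[7]=13
(1, 2): arr[1]=18 > arr[2]=4
(1, 3): arr[1]=18 > arr[3]=10
(1, 5): arr[1]=18 > arr[5]=1
(1, 6): arr[1]=18 > arr[6]=8
(1, 7): arr[1]=18 > arr[7]=13
(2, 5): arr[2]=4 > arr[5]=1
(3, 5): arr[3]=10 > arr[5]=1
(3, 6): arr[3]=10 > arr[6]=8
(4, 5): arr[4]=20 > arr[5]=1
(4, 6): arr[4]=20 > arr[6]=8
(4, 7): arr[4]=20 > arr[7]=13

Total inversions: 16

The array has 16 inversion(s): (0,2), (0,3), (0,5), (0,6), (0,7), (1,2), (1,3), (1,5), (1,6), (1,7), (2,5), (3,5), (3,6), (4,5), (4,6), (4,7). Each pair (i,j) satisfies i < j and arr[i] > arr[j].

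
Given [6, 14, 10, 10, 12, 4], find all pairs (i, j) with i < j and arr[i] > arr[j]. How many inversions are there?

Finding inversions in [6, 14, 10, 10, 12, 4]:

(0, 5): arr[0]=6 > arr[5]=4
(1, 2): arr[1]=14 > arr[2]=10
(1, 3): arr[1]=14 > arr[3]=10
(1, 4): arr[1]=14 > arr[4]=12
(1, 5): arr[1]=14 > arr[5]=4
(2, 5): arr[2]=10 > arr[5]=4
(3, 5): arr[3]=10 > arr[5]=4
(4, 5): arr[4]=12 > arr[5]=4

Total inversions: 8

The array has 8 inversion(s): (0,5), (1,2), (1,3), (1,4), (1,5), (2,5), (3,5), (4,5). Each pair (i,j) satisfies i < j and arr[i] > arr[j].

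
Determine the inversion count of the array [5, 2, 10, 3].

Finding inversions in [5, 2, 10, 3]:

(0, 1): arr[0]=5 > arr[1]=2
(0, 3): arr[0]=5 > arr[3]=3
(2, 3): arr[2]=10 > arr[3]=3

Total inversions: 3

The array has 3 inversion(s): (0,1), (0,3), (2,3). Each pair (i,j) satisfies i < j and arr[i] > arr[j].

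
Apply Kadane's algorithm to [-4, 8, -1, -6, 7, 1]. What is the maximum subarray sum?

Using Kadane's algorithm on [-4, 8, -1, -6, 7, 1]:

Scanning through the array:
Position 1 (value 8): max_ending_here = 8, max_so_far = 8
Position 2 (value -1): max_ending_here = 7, max_so_far = 8
Position 3 (value -6): max_ending_here = 1, max_so_far = 8
Position 4 (value 7): max_ending_here = 8, max_so_far = 8
Position 5 (value 1): max_ending_here = 9, max_so_far = 9

Maximum subarray: [8, -1, -6, 7, 1]
Maximum sum: 9

The maximum subarray is [8, -1, -6, 7, 1] with sum 9. This subarray runs from index 1 to index 5.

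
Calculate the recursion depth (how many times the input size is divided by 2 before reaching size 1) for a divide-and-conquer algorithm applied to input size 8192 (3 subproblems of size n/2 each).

For divide and conquer with division factor 2:

Problem sizes at each level:
Level 0: 8192
Level 1: 4096
Level 2: 2048
Level 3: 1024
Level 4: 512
Level 5: 256
Level 6: 128
Level 7: 64
Level 8: 32
Level 9: 16
Level 10: 8
Level 11: 4
Level 12: 2
Level 13: 1

The root is level 0 and the size-1 base case is level 13 (the tree spans levels 0 through 13, i.e. 14 levels counting the root), so the depth is the number of divisions: log_2(8192) = 13

The recursion tree depth is log_2(8192) = 13. At each level, the problem size is divided by 2, so it takes 13 divisions to reduce to a base case of size 1. The algorithm makes 3 recursive calls at each level.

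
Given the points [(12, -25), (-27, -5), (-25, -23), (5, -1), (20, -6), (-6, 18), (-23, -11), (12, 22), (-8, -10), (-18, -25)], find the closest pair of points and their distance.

Computing all pairwise distances among 10 points:

d((12, -25), (-27, -5)) = 43.8292
d((12, -25), (-25, -23)) = 37.054
d((12, -25), (5, -1)) = 25.0
d((12, -25), (20, -6)) = 20.6155
d((12, -25), (-6, 18)) = 46.6154
d((12, -25), (-23, -11)) = 37.6962
d((12, -25), (12, 22)) = 47.0
d((12, -25), (-8, -10)) = 25.0
d((12, -25), (-18, -25)) = 30.0
d((-27, -5), (-25, -23)) = 18.1108
d((-27, -5), (5, -1)) = 32.249
d((-27, -5), (20, -6)) = 47.0106
d((-27, -5), (-6, 18)) = 31.1448
d((-27, -5), (-23, -11)) = 7.2111 <-- minimum
d((-27, -5), (12, 22)) = 47.4342
d((-27, -5), (-8, -10)) = 19.6469
d((-27, -5), (-18, -25)) = 21.9317
d((-25, -23), (5, -1)) = 37.2022
d((-25, -23), (20, -6)) = 48.1041
d((-25, -23), (-6, 18)) = 45.1885
d((-25, -23), (-23, -11)) = 12.1655
d((-25, -23), (12, 22)) = 58.258
d((-25, -23), (-8, -10)) = 21.4009
d((-25, -23), (-18, -25)) = 7.2801
d((5, -1), (20, -6)) = 15.8114
d((5, -1), (-6, 18)) = 21.9545
d((5, -1), (-23, -11)) = 29.7321
d((5, -1), (12, 22)) = 24.0416
d((5, -1), (-8, -10)) = 15.8114
d((5, -1), (-18, -25)) = 33.2415
d((20, -6), (-6, 18)) = 35.3836
d((20, -6), (-23, -11)) = 43.2897
d((20, -6), (12, 22)) = 29.1204
d((20, -6), (-8, -10)) = 28.2843
d((20, -6), (-18, -25)) = 42.4853
d((-6, 18), (-23, -11)) = 33.6155
d((-6, 18), (12, 22)) = 18.4391
d((-6, 18), (-8, -10)) = 28.0713
d((-6, 18), (-18, -25)) = 44.643
d((-23, -11), (12, 22)) = 48.1041
d((-23, -11), (-8, -10)) = 15.0333
d((-23, -11), (-18, -25)) = 14.8661
d((12, 22), (-8, -10)) = 37.7359
d((12, 22), (-18, -25)) = 55.7584
d((-8, -10), (-18, -25)) = 18.0278

Closest pair: (-27, -5) and (-23, -11) with distance 7.2111

The closest pair is (-27, -5) and (-23, -11) with Euclidean distance 7.2111. For 10 points, brute-force pairwise comparison is shown above. For large n, the divide-and-conquer algorithm (sort by x, recurse on halves, check the dividing strip) achieves O(n log n).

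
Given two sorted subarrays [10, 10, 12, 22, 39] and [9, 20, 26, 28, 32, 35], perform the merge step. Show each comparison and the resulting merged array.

Merging process:

Compare 10 vs 9: take 9 from right. Merged: [9]
Compare 10 vs 20: take 10 from left. Merged: [9, 10]
Compare 10 vs 20: take 10 from left. Merged: [9, 10, 10]
Compare 12 vs 20: take 12 from left. Merged: [9, 10, 10, 12]
Compare 22 vs 20: take 20 from right. Merged: [9, 10, 10, 12, 20]
Compare 22 vs 26: take 22 from left. Merged: [9, 10, 10, 12, 20, 22]
Compare 39 vs 26: take 26 from right. Merged: [9, 10, 10, 12, 20, 22, 26]
Compare 39 vs 28: take 28 from right. Merged: [9, 10, 10, 12, 20, 22, 26, 28]
Compare 39 vs 32: take 32 from right. Merged: [9, 10, 10, 12, 20, 22, 26, 28, 32]
Compare 39 vs 35: take 35 from right. Merged: [9, 10, 10, 12, 20, 22, 26, 28, 32, 35]
Append remaining from left: [39]. Merged: [9, 10, 10, 12, 20, 22, 26, 28, 32, 35, 39]

Final merged array: [9, 10, 10, 12, 20, 22, 26, 28, 32, 35, 39]
Total comparisons: 10

The merged array is [9, 10, 10, 12, 20, 22, 26, 28, 32, 35, 39], requiring 10 comparisons. The merge step runs in O(n) time where n is the total number of elements.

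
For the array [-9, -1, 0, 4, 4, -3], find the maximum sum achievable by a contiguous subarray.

Using Kadane's algorithm on [-9, -1, 0, 4, 4, -3]:

Scanning through the array:
Position 1 (value -1): max_ending_here = -1, max_so_far = -1
Position 2 (value 0): max_ending_here = 0, max_so_far = 0
Position 3 (value 4): max_ending_here = 4, max_so_far = 4
Position 4 (value 4): max_ending_here = 8, max_so_far = 8
Position 5 (value -3): max_ending_here = 5, max_so_far = 8

Maximum subarray: [0, 4, 4]
Maximum sum: 8

The maximum subarray is [0, 4, 4] with sum 8. This subarray runs from index 2 to index 4.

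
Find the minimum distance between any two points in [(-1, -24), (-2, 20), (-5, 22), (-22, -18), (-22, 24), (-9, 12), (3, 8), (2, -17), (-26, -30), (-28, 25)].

Computing all pairwise distances among 10 points:

d((-1, -24), (-2, 20)) = 44.0114
d((-1, -24), (-5, 22)) = 46.1736
d((-1, -24), (-22, -18)) = 21.8403
d((-1, -24), (-22, 24)) = 52.3927
d((-1, -24), (-9, 12)) = 36.8782
d((-1, -24), (3, 8)) = 32.249
d((-1, -24), (2, -17)) = 7.6158
d((-1, -24), (-26, -30)) = 25.7099
d((-1, -24), (-28, 25)) = 55.9464
d((-2, 20), (-5, 22)) = 3.6056 <-- minimum
d((-2, 20), (-22, -18)) = 42.9418
d((-2, 20), (-22, 24)) = 20.3961
d((-2, 20), (-9, 12)) = 10.6301
d((-2, 20), (3, 8)) = 13.0
d((-2, 20), (2, -17)) = 37.2156
d((-2, 20), (-26, -30)) = 55.4617
d((-2, 20), (-28, 25)) = 26.4764
d((-5, 22), (-22, -18)) = 43.4626
d((-5, 22), (-22, 24)) = 17.1172
d((-5, 22), (-9, 12)) = 10.7703
d((-5, 22), (3, 8)) = 16.1245
d((-5, 22), (2, -17)) = 39.6232
d((-5, 22), (-26, -30)) = 56.0803
d((-5, 22), (-28, 25)) = 23.1948
d((-22, -18), (-22, 24)) = 42.0
d((-22, -18), (-9, 12)) = 32.6956
d((-22, -18), (3, 8)) = 36.0694
d((-22, -18), (2, -17)) = 24.0208
d((-22, -18), (-26, -30)) = 12.6491
d((-22, -18), (-28, 25)) = 43.4166
d((-22, 24), (-9, 12)) = 17.6918
d((-22, 24), (3, 8)) = 29.6816
d((-22, 24), (2, -17)) = 47.5079
d((-22, 24), (-26, -30)) = 54.1479
d((-22, 24), (-28, 25)) = 6.0828
d((-9, 12), (3, 8)) = 12.6491
d((-9, 12), (2, -17)) = 31.0161
d((-9, 12), (-26, -30)) = 45.31
d((-9, 12), (-28, 25)) = 23.0217
d((3, 8), (2, -17)) = 25.02
d((3, 8), (-26, -30)) = 47.8017
d((3, 8), (-28, 25)) = 35.3553
d((2, -17), (-26, -30)) = 30.8707
d((2, -17), (-28, 25)) = 51.614
d((-26, -30), (-28, 25)) = 55.0364

Closest pair: (-2, 20) and (-5, 22) with distance 3.6056

The closest pair is (-2, 20) and (-5, 22) with Euclidean distance 3.6056. For 10 points, brute-force pairwise comparison is shown above. For large n, the divide-and-conquer algorithm (sort by x, recurse on halves, check the dividing strip) achieves O(n log n).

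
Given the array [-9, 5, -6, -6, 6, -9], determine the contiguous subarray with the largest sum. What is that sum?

Using Kadane's algorithm on [-9, 5, -6, -6, 6, -9]:

Scanning through the array:
Position 1 (value 5): max_ending_here = 5, max_so_far = 5
Position 2 (value -6): max_ending_here = -1, max_so_far = 5
Position 3 (value -6): max_ending_here = -6, max_so_far = 5
Position 4 (value 6): max_ending_here = 6, max_so_far = 6
Position 5 (value -9): max_ending_here = -3, max_so_far = 6

Maximum subarray: [6]
Maximum sum: 6

The maximum subarray is [6] with sum 6. This subarray runs from index 4 to index 4.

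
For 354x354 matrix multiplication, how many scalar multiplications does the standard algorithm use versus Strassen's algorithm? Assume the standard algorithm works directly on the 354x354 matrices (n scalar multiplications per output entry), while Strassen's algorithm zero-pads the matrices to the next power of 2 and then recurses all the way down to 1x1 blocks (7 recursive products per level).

Matrix multiplication for 354x354 matrices:

Strassen's algorithm requires power-of-2 dimensions. Pad 354x354 to 512x512 (next power of 2).

Standard algorithm: 354^3 = 44361864 multiplications
Strassen's algorithm: 7^(log2(512)) = 7^9 = 40353607 multiplications
Savings: 44361864 - 40353607 = 4008257 multiplications

Standard: 44361864 multiplications (354^3). Strassen: 40353607 multiplications (7^9, after padding to 512x512). Strassen reduces 8 recursive multiplications to 7 at each level.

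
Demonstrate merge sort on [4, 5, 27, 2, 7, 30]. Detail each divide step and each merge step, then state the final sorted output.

Merge sort trace:

Split: [4, 5, 27, 2, 7, 30] -> [4, 5, 27] and [2, 7, 30]
  Split: [4, 5, 27] -> [4] and [5, 27]
    Split: [5, 27] -> [5] and [27]
    Merge: [5] + [27] -> [5, 27]
  Merge: [4] + [5, 27] -> [4, 5, 27]
  Split: [2, 7, 30] -> [2] and [7, 30]
    Split: [7, 30] -> [7] and [30]
    Merge: [7] + [30] -> [7, 30]
  Merge: [2] + [7, 30] -> [2, 7, 30]
Merge: [4, 5, 27] + [2, 7, 30] -> [2, 4, 5, 7, 27, 30]

Final sorted array: [2, 4, 5, 7, 27, 30]

The merge sort proceeds by recursively splitting the array and merging sorted halves.
After all merges, the sorted array is [2, 4, 5, 7, 27, 30].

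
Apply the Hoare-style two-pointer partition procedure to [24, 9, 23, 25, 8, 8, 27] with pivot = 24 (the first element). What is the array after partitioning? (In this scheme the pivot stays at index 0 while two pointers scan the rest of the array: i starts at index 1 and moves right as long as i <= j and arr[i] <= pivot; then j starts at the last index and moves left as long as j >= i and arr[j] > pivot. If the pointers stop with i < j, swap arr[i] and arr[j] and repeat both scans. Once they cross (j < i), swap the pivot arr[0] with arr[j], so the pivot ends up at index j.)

Hoare-style two-pointer partition with pivot = 24:

Initial array: [24, 9, 23, 25, 8, 8, 27]

Pointers start at i = 1, j = 6.
i stops at index 3 (arr[3]=25 > 24), j stops at index 5 (arr[5]=8 <= 24): swap arr[3] and arr[5], array becomes [24, 9, 23, 8, 8, 25, 27]
i ends at 5, j ends at 4: the pointers have crossed (j < i), so scanning stops.

Swap pivot arr[0] with arr[4] to place pivot at position 4: [8, 9, 23, 8, 24, 25, 27]
Pivot position: 4

After partitioning with pivot 24, the array becomes [8, 9, 23, 8, 24, 25, 27]. The pivot is placed at index 4. All elements to the left of the pivot are <= 24, and all elements to the right are > 24.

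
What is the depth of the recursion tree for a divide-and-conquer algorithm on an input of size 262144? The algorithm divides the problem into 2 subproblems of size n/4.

For divide and conquer with division factor 4:

Problem sizes at each level:
Level 0: 262144
Level 1: 65536
Level 2: 16384
Level 3: 4096
Level 4: 1024
Level 5: 256
Level 6: 64
Level 7: 16
Level 8: 4
Level 9: 1

The root is level 0 and the size-1 base case is level 9 (the tree spans levels 0 through 9, i.e. 10 levels counting the root), so the depth is the number of divisions: log_4(262144) = 9

The recursion tree depth is log_4(262144) = 9. At each level, the problem size is divided by 4, so it takes 9 divisions to reduce to a base case of size 1. The algorithm makes 2 recursive calls at each level.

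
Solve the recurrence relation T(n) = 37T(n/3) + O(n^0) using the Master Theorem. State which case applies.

Master Theorem for T(n) = 37T(n/3) + O(n^0):

a = 37, b = 3, c = 0
log_b(a) = log_3(37) = 3.2868

Case 1: c = 0 < log_3(37) = 3.2868
T(n) = O(n^(log_3 37))

For T(n) = 37T(n/3) + O(n^0): log_3(37) = 3.2868. This is Case 1 of the Master Theorem (c < log_b(a), work dominated by leaves), giving O(n^(log_3 37)).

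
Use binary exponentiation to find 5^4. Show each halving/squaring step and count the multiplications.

Computing 5^4 by squaring (build up from 5^1; each line after the first costs one multiplication):

5^1 = 5
5^2 = (5^1)^2 = 5^2 = 25
5^4 = (5^2)^2 = 25^2 = 625

Result: 625
Multiplications needed: 2 (2 lines after 5^1)

5^4 = 625. Using exponentiation by squaring, this requires 2 multiplications. The key idea: if the exponent is even, square the half-power; if odd, multiply by the base once.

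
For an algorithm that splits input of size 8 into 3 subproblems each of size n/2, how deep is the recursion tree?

For divide and conquer with division factor 2:

Problem sizes at each level:
Level 0: 8
Level 1: 4
Level 2: 2
Level 3: 1

The root is level 0 and the size-1 base case is level 3 (the tree spans levels 0 through 3, i.e. 4 levels counting the root), so the depth is the number of divisions: log_2(8) = 3

The recursion tree depth is log_2(8) = 3. At each level, the problem size is divided by 2, so it takes 3 divisions to reduce to a base case of size 1. The algorithm makes 3 recursive calls at each level.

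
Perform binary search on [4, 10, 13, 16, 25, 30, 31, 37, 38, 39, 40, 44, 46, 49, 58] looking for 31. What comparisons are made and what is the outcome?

Binary search for 31 in [4, 10, 13, 16, 25, 30, 31, 37, 38, 39, 40, 44, 46, 49, 58]:

lo=0, hi=14, mid=7, arr[mid]=37 -> 37 > 31, search left half
lo=0, hi=6, mid=3, arr[mid]=16 -> 16 < 31, search right half
lo=4, hi=6, mid=5, arr[mid]=30 -> 30 < 31, search right half
lo=6, hi=6, mid=6, arr[mid]=31 -> Found target at index 6!

Binary search finds 31 at index 6 after 4 comparisons. The search repeatedly halves the search space by comparing with the middle element.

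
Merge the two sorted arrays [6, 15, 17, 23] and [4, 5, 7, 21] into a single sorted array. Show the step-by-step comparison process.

Merging process:

Compare 6 vs 4: take 4 from right. Merged: [4]
Compare 6 vs 5: take 5 from right. Merged: [4, 5]
Compare 6 vs 7: take 6 from left. Merged: [4, 5, 6]
Compare 15 vs 7: take 7 from right. Merged: [4, 5, 6, 7]
Compare 15 vs 21: take 15 from left. Merged: [4, 5, 6, 7, 15]
Compare 17 vs 21: take 17 from left. Merged: [4, 5, 6, 7, 15, 17]
Compare 23 vs 21: take 21 from right. Merged: [4, 5, 6, 7, 15, 17, 21]
Append remaining from left: [23]. Merged: [4, 5, 6, 7, 15, 17, 21, 23]

Final merged array: [4, 5, 6, 7, 15, 17, 21, 23]
Total comparisons: 7

The merged array is [4, 5, 6, 7, 15, 17, 21, 23], requiring 7 comparisons. The merge step runs in O(n) time where n is the total number of elements.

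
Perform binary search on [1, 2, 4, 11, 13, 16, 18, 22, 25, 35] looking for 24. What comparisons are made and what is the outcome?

Binary search for 24 in [1, 2, 4, 11, 13, 16, 18, 22, 25, 35]:

lo=0, hi=9, mid=4, arr[mid]=13 -> 13 < 24, search right half
lo=5, hi=9, mid=7, arr[mid]=22 -> 22 < 24, search right half
lo=8, hi=9, mid=8, arr[mid]=25 -> 25 > 24, search left half
lo=8 > hi=7, target 24 not found

Binary search determines that 24 is not in the array after 3 comparisons. The search space was exhausted without finding the target.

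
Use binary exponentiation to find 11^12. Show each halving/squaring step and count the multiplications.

Computing 11^12 by squaring (build up from 11^1; each line after the first costs one multiplication):

11^1 = 11
11^2 = (11^1)^2 = 11^2 = 121
11^3 = 11 * 11^2 = 11 * 121 = 1331
11^6 = (11^3)^2 = 1331^2 = 1771561
11^12 = (11^6)^2 = 1771561^2 = 3138428376721

Result: 3138428376721
Multiplications needed: 4 (4 lines after 11^1)

11^12 = 3138428376721. Using exponentiation by squaring, this requires 4 multiplications. The key idea: if the exponent is even, square the half-power; if odd, multiply by the base once.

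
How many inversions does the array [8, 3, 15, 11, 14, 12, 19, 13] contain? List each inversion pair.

Finding inversions in [8, 3, 15, 11, 14, 12, 19, 13]:

(0, 1): arr[0]=8 > arr[1]=3
(2, 3): arr[2]=15 > arr[3]=11
(2, 4): arr[2]=15 > arr[4]=14
(2, 5): arr[2]=15 > arr[5]=12
(2, 7): arr[2]=15 > arr[7]=13
(4, 5): arr[4]=14 > arr[5]=12
(4, 7): arr[4]=14 > arr[7]=13
(6, 7): arr[6]=19 > arr[7]=13

Total inversions: 8

The array has 8 inversion(s): (0,1), (2,3), (2,4), (2,5), (2,7), (4,5), (4,7), (6,7). Each pair (i,j) satisfies i < j and arr[i] > arr[j].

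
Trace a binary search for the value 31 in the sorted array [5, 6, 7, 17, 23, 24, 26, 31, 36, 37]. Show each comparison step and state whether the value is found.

Binary search for 31 in [5, 6, 7, 17, 23, 24, 26, 31, 36, 37]:

lo=0, hi=9, mid=4, arr[mid]=23 -> 23 < 31, search right half
lo=5, hi=9, mid=7, arr[mid]=31 -> Found target at index 7!

Binary search finds 31 at index 7 after 2 comparisons. The search repeatedly halves the search space by comparing with the middle element.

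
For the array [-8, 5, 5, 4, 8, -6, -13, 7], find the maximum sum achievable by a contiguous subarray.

Using Kadane's algorithm on [-8, 5, 5, 4, 8, -6, -13, 7]:

Scanning through the array:
Position 1 (value 5): max_ending_here = 5, max_so_far = 5
Position 2 (value 5): max_ending_here = 10, max_so_far = 10
Position 3 (value 4): max_ending_here = 14, max_so_far = 14
Position 4 (value 8): max_ending_here = 22, max_so_far = 22
Position 5 (value -6): max_ending_here = 16, max_so_far = 22
Position 6 (value -13): max_ending_here = 3, max_so_far = 22
Position 7 (value 7): max_ending_here = 10, max_so_far = 22

Maximum subarray: [5, 5, 4, 8]
Maximum sum: 22

The maximum subarray is [5, 5, 4, 8] with sum 22. This subarray runs from index 1 to index 4.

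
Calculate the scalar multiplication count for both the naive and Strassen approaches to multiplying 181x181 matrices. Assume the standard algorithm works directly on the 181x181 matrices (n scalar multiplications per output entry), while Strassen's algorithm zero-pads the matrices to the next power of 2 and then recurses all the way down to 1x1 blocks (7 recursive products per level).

Matrix multiplication for 181x181 matrices:

Strassen's algorithm requires power-of-2 dimensions. Pad 181x181 to 256x256 (next power of 2).

Standard algorithm: 181^3 = 5929741 multiplications
Strassen's algorithm: 7^(log2(256)) = 7^8 = 5764801 multiplications
Savings: 5929741 - 5764801 = 164940 multiplications

Standard: 5929741 multiplications (181^3). Strassen: 5764801 multiplications (7^8, after padding to 256x256). Strassen reduces 8 recursive multiplications to 7 at each level.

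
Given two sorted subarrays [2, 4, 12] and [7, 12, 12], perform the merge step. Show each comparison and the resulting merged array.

Merging process:

Compare 2 vs 7: take 2 from left. Merged: [2]
Compare 4 vs 7: take 4 from left. Merged: [2, 4]
Compare 12 vs 7: take 7 from right. Merged: [2, 4, 7]
Compare 12 vs 12: take 12 from left. Merged: [2, 4, 7, 12]
Append remaining from right: [12, 12]. Merged: [2, 4, 7, 12, 12, 12]

Final merged array: [2, 4, 7, 12, 12, 12]
Total comparisons: 4

The merged array is [2, 4, 7, 12, 12, 12], requiring 4 comparisons. The merge step runs in O(n) time where n is the total number of elements.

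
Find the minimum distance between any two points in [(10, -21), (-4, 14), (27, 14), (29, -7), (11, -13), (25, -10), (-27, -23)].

Computing all pairwise distances among 7 points:

d((10, -21), (-4, 14)) = 37.6962
d((10, -21), (27, 14)) = 38.9102
d((10, -21), (29, -7)) = 23.6008
d((10, -21), (11, -13)) = 8.0623
d((10, -21), (25, -10)) = 18.6011
d((10, -21), (-27, -23)) = 37.054
d((-4, 14), (27, 14)) = 31.0
d((-4, 14), (29, -7)) = 39.1152
d((-4, 14), (11, -13)) = 30.8869
d((-4, 14), (25, -10)) = 37.6431
d((-4, 14), (-27, -23)) = 43.566
d((27, 14), (29, -7)) = 21.095
d((27, 14), (11, -13)) = 31.3847
d((27, 14), (25, -10)) = 24.0832
d((27, 14), (-27, -23)) = 65.4599
d((29, -7), (11, -13)) = 18.9737
d((29, -7), (25, -10)) = 5.0 <-- minimum
d((29, -7), (-27, -23)) = 58.2409
d((11, -13), (25, -10)) = 14.3178
d((11, -13), (-27, -23)) = 39.2938
d((25, -10), (-27, -23)) = 53.6004

Closest pair: (29, -7) and (25, -10) with distance 5.0

The closest pair is (29, -7) and (25, -10) with Euclidean distance 5.0. For 7 points, brute-force pairwise comparison is shown above. For large n, the divide-and-conquer algorithm (sort by x, recurse on halves, check the dividing strip) achieves O(n log n).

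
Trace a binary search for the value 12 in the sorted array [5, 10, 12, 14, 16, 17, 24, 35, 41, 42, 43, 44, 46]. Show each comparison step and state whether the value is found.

Binary search for 12 in [5, 10, 12, 14, 16, 17, 24, 35, 41, 42, 43, 44, 46]:

lo=0, hi=12, mid=6, arr[mid]=24 -> 24 > 12, search left half
lo=0, hi=5, mid=2, arr[mid]=12 -> Found target at index 2!

Binary search finds 12 at index 2 after 2 comparisons. The search repeatedly halves the search space by comparing with the middle element.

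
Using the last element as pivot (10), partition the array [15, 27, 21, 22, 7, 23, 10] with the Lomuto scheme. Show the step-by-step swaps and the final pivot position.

Lomuto partition with pivot = 10:

Initial array: [15, 27, 21, 22, 7, 23, 10]

arr[0]=15 > 10: no swap
arr[1]=27 > 10: no swap
arr[2]=21 > 10: no swap
arr[3]=22 > 10: no swap
arr[4]=7 <= 10: swap with position 0, array becomes [7, 27, 21, 22, 15, 23, 10]
arr[5]=23 > 10: no swap

Place pivot at position 1: [7, 10, 21, 22, 15, 23, 27]
Pivot position: 1

After partitioning with pivot 10, the array becomes [7, 10, 21, 22, 15, 23, 27]. The pivot is placed at index 1. All elements to the left of the pivot are <= 10, and all elements to the right are > 10.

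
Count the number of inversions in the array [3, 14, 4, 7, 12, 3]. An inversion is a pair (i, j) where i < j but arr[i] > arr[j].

Finding inversions in [3, 14, 4, 7, 12, 3]:

(1, 2): arr[1]=14 > arr[2]=4
(1, 3): arr[1]=14 > arr[3]=7
(1, 4): arr[1]=14 > arr[4]=12
(1, 5): arr[1]=14 > arr[5]=3
(2, 5): arr[2]=4 > arr[5]=3
(3, 5): arr[3]=7 > arr[5]=3
(4, 5): arr[4]=12 > arr[5]=3

Total inversions: 7

The array has 7 inversion(s): (1,2), (1,3), (1,4), (1,5), (2,5), (3,5), (4,5). Each pair (i,j) satisfies i < j and arr[i] > arr[j].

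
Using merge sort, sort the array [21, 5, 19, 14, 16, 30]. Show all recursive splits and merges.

Merge sort trace:

Split: [21, 5, 19, 14, 16, 30] -> [21, 5, 19] and [14, 16, 30]
  Split: [21, 5, 19] -> [21] and [5, 19]
    Split: [5, 19] -> [5] and [19]
    Merge: [5] + [19] -> [5, 19]
  Merge: [21] + [5, 19] -> [5, 19, 21]
  Split: [14, 16, 30] -> [14] and [16, 30]
    Split: [16, 30] -> [16] and [30]
    Merge: [16] + [30] -> [16, 30]
  Merge: [14] + [16, 30] -> [14, 16, 30]
Merge: [5, 19, 21] + [14, 16, 30] -> [5, 14, 16, 19, 21, 30]

Final sorted array: [5, 14, 16, 19, 21, 30]

The merge sort proceeds by recursively splitting the array and merging sorted halves.
After all merges, the sorted array is [5, 14, 16, 19, 21, 30].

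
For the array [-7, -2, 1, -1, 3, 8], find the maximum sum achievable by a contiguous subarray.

Using Kadane's algorithm on [-7, -2, 1, -1, 3, 8]:

Scanning through the array:
Position 1 (value -2): max_ending_here = -2, max_so_far = -2
Position 2 (value 1): max_ending_here = 1, max_so_far = 1
Position 3 (value -1): max_ending_here = 0, max_so_far = 1
Position 4 (value 3): max_ending_here = 3, max_so_far = 3
Position 5 (value 8): max_ending_here = 11, max_so_far = 11

Maximum subarray: [1, -1, 3, 8]
Maximum sum: 11

The maximum subarray is [1, -1, 3, 8] with sum 11. This subarray runs from index 2 to index 5.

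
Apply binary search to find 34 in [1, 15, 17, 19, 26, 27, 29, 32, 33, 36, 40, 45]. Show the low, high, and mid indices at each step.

Binary search for 34 in [1, 15, 17, 19, 26, 27, 29, 32, 33, 36, 40, 45]:

lo=0, hi=11, mid=5, arr[mid]=27 -> 27 < 34, search right half
lo=6, hi=11, mid=8, arr[mid]=33 -> 33 < 34, search right half
lo=9, hi=11, mid=10, arr[mid]=40 -> 40 > 34, search left half
lo=9, hi=9, mid=9, arr[mid]=36 -> 36 > 34, search left half
lo=9 > hi=8, target 34 not found

Binary search determines that 34 is not in the array after 4 comparisons. The search space was exhausted without finding the target.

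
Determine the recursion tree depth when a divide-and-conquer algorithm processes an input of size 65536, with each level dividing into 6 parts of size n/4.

For divide and conquer with division factor 4:

Problem sizes at each level:
Level 0: 65536
Level 1: 16384
Level 2: 4096
Level 3: 1024
Level 4: 256
Level 5: 64
Level 6: 16
Level 7: 4
Level 8: 1

The root is level 0 and the size-1 base case is level 8 (the tree spans levels 0 through 8, i.e. 9 levels counting the root), so the depth is the number of divisions: log_4(65536) = 8

The recursion tree depth is log_4(65536) = 8. At each level, the problem size is divided by 4, so it takes 8 divisions to reduce to a base case of size 1. The algorithm makes 6 recursive calls at each level.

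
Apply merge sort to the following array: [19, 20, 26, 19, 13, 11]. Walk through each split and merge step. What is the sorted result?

Merge sort trace:

Split: [19, 20, 26, 19, 13, 11] -> [19, 20, 26] and [19, 13, 11]
  Split: [19, 20, 26] -> [19] and [20, 26]
    Split: [20, 26] -> [20] and [26]
    Merge: [20] + [26] -> [20, 26]
  Merge: [19] + [20, 26] -> [19, 20, 26]
  Split: [19, 13, 11] -> [19] and [13, 11]
    Split: [13, 11] -> [13] and [11]
    Merge: [13] + [11] -> [11, 13]
  Merge: [19] + [11, 13] -> [11, 13, 19]
Merge: [19, 20, 26] + [11, 13, 19] -> [11, 13, 19, 19, 20, 26]

Final sorted array: [11, 13, 19, 19, 20, 26]

The merge sort proceeds by recursively splitting the array and merging sorted halves.
After all merges, the sorted array is [11, 13, 19, 19, 20, 26].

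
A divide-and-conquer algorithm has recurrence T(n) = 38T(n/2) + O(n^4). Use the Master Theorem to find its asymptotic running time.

Master Theorem for T(n) = 38T(n/2) + O(n^4):

a = 38, b = 2, c = 4
log_b(a) = log_2(38) = 5.2479

Case 1: c = 4 < log_2(38) = 5.2479
T(n) = O(n^(log_2 38))

For T(n) = 38T(n/2) + O(n^4): log_2(38) = 5.2479. This is Case 1 of the Master Theorem (c < log_b(a), work dominated by leaves), giving O(n^(log_2 38)).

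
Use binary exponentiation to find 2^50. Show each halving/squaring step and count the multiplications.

Computing 2^50 by squaring (build up from 2^1; each line after the first costs one multiplication):

2^1 = 2
2^2 = (2^1)^2 = 2^2 = 4
2^3 = 2 * 2^2 = 2 * 4 = 8
2^6 = (2^3)^2 = 8^2 = 64
2^12 = (2^6)^2 = 64^2 = 4096
2^24 = (2^12)^2 = 4096^2 = 16777216
2^25 = 2 * 2^24 = 2 * 16777216 = 33554432
2^50 = (2^25)^2 = 33554432^2 = 1125899906842624

Result: 1125899906842624
Multiplications needed: 7 (7 lines after 2^1)

2^50 = 1125899906842624. Using exponentiation by squaring, this requires 7 multiplications. The key idea: if the exponent is even, square the half-power; if odd, multiply by the base once.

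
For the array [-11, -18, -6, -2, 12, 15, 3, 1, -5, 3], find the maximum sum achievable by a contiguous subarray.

Using Kadane's algorithm on [-11, -18, -6, -2, 12, 15, 3, 1, -5, 3]:

Scanning through the array:
Position 1 (value -18): max_ending_here = -18, max_so_far = -11
Position 2 (value -6): max_ending_here = -6, max_so_far = -6
Position 3 (value -2): max_ending_here = -2, max_so_far = -2
Position 4 (value 12): max_ending_here = 12, max_so_far = 12
Position 5 (value 15): max_ending_here = 27, max_so_far = 27
Position 6 (value 3): max_ending_here = 30, max_so_far = 30
Position 7 (value 1): max_ending_here = 31, max_so_far = 31
Position 8 (value -5): max_ending_here = 26, max_so_far = 31
Position 9 (value 3): max_ending_here = 29, max_so_far = 31

Maximum subarray: [12, 15, 3, 1]
Maximum sum: 31

The maximum subarray is [12, 15, 3, 1] with sum 31. This subarray runs from index 4 to index 7.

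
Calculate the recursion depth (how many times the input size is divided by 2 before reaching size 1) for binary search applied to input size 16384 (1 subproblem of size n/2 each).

For divide and conquer with division factor 2:

Problem sizes at each level:
Level 0: 16384
Level 1: 8192
Level 2: 4096
Level 3: 2048
Level 4: 1024
Level 5: 512
Level 6: 256
Level 7: 128
Level 8: 64
Level 9: 32
Level 10: 16
Level 11: 8
Level 12: 4
Level 13: 2
Level 14: 1

The root is level 0 and the size-1 base case is level 14 (the tree spans levels 0 through 14, i.e. 15 levels counting the root), so the depth is the number of divisions: log_2(16384) = 14

The recursion tree depth is log_2(16384) = 14. At each level, the problem size is divided by 2, so it takes 14 divisions to reduce to a base case of size 1. The algorithm makes 1 recursive call at each level.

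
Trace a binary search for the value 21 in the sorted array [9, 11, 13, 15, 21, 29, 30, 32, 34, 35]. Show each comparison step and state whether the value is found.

Binary search for 21 in [9, 11, 13, 15, 21, 29, 30, 32, 34, 35]:

lo=0, hi=9, mid=4, arr[mid]=21 -> Found target at index 4!

Binary search finds 21 at index 4 after 1 comparisons. The search repeatedly halves the search space by comparing with the middle element.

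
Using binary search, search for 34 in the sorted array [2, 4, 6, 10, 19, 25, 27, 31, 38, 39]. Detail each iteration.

Binary search for 34 in [2, 4, 6, 10, 19, 25, 27, 31, 38, 39]:

lo=0, hi=9, mid=4, arr[mid]=19 -> 19 < 34, search right half
lo=5, hi=9, mid=7, arr[mid]=31 -> 31 < 34, search right half
lo=8, hi=9, mid=8, arr[mid]=38 -> 38 > 34, search left half
lo=8 > hi=7, target 34 not found

Binary search determines that 34 is not in the array after 3 comparisons. The search space was exhausted without finding the target.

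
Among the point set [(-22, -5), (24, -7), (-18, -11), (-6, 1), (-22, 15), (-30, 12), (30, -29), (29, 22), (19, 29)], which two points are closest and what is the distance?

Computing all pairwise distances among 9 points:

d((-22, -5), (24, -7)) = 46.0435
d((-22, -5), (-18, -11)) = 7.2111 <-- minimum
d((-22, -5), (-6, 1)) = 17.088
d((-22, -5), (-22, 15)) = 20.0
d((-22, -5), (-30, 12)) = 18.7883
d((-22, -5), (30, -29)) = 57.2713
d((-22, -5), (29, 22)) = 57.7062
d((-22, -5), (19, 29)) = 53.2635
d((24, -7), (-18, -11)) = 42.19
d((24, -7), (-6, 1)) = 31.0483
d((24, -7), (-22, 15)) = 50.9902
d((24, -7), (-30, 12)) = 57.2451
d((24, -7), (30, -29)) = 22.8035
d((24, -7), (29, 22)) = 29.4279
d((24, -7), (19, 29)) = 36.3456
d((-18, -11), (-6, 1)) = 16.9706
d((-18, -11), (-22, 15)) = 26.3059
d((-18, -11), (-30, 12)) = 25.9422
d((-18, -11), (30, -29)) = 51.264
d((-18, -11), (29, 22)) = 57.4282
d((-18, -11), (19, 29)) = 54.4885
d((-6, 1), (-22, 15)) = 21.2603
d((-6, 1), (-30, 12)) = 26.4008
d((-6, 1), (30, -29)) = 46.8615
d((-6, 1), (29, 22)) = 40.8167
d((-6, 1), (19, 29)) = 37.5366
d((-22, 15), (-30, 12)) = 8.544
d((-22, 15), (30, -29)) = 68.1175
d((-22, 15), (29, 22)) = 51.4782
d((-22, 15), (19, 29)) = 43.3244
d((-30, 12), (30, -29)) = 72.6705
d((-30, 12), (29, 22)) = 59.8415
d((-30, 12), (19, 29)) = 51.8652
d((30, -29), (29, 22)) = 51.0098
d((30, -29), (19, 29)) = 59.0339
d((29, 22), (19, 29)) = 12.2066

Closest pair: (-22, -5) and (-18, -11) with distance 7.2111

The closest pair is (-22, -5) and (-18, -11) with Euclidean distance 7.2111. For 9 points, brute-force pairwise comparison is shown above. For large n, the divide-and-conquer algorithm (sort by x, recurse on halves, check the dividing strip) achieves O(n log n).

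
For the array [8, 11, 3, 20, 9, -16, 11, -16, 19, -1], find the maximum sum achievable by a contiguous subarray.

Using Kadane's algorithm on [8, 11, 3, 20, 9, -16, 11, -16, 19, -1]:

Scanning through the array:
Position 1 (value 11): max_ending_here = 19, max_so_far = 19
Position 2 (value 3): max_ending_here = 22, max_so_far = 22
Position 3 (value 20): max_ending_here = 42, max_so_far = 42
Position 4 (value 9): max_ending_here = 51, max_so_far = 51
Position 5 (value -16): max_ending_here = 35, max_so_far = 51
Position 6 (value 11): max_ending_here = 46, max_so_far = 51
Position 7 (value -16): max_ending_here = 30, max_so_far = 51
Position 8 (value 19): max_ending_here = 49, max_so_far = 51
Position 9 (value -1): max_ending_here = 48, max_so_far = 51

Maximum subarray: [8, 11, 3, 20, 9]
Maximum sum: 51

The maximum subarray is [8, 11, 3, 20, 9] with sum 51. This subarray runs from index 0 to index 4.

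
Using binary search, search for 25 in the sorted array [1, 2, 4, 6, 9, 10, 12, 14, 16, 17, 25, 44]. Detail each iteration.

Binary search for 25 in [1, 2, 4, 6, 9, 10, 12, 14, 16, 17, 25, 44]:

lo=0, hi=11, mid=5, arr[mid]=10 -> 10 < 25, search right half
lo=6, hi=11, mid=8, arr[mid]=16 -> 16 < 25, search right half
lo=9, hi=11, mid=10, arr[mid]=25 -> Found target at index 10!

Binary search finds 25 at index 10 after 3 comparisons. The search repeatedly halves the search space by comparing with the middle element.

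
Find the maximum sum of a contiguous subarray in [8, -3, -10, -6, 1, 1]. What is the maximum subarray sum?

Using Kadane's algorithm on [8, -3, -10, -6, 1, 1]:

Scanning through the array:
Position 1 (value -3): max_ending_here = 5, max_so_far = 8
Position 2 (value -10): max_ending_here = -5, max_so_far = 8
Position 3 (value -6): max_ending_here = -6, max_so_far = 8
Position 4 (value 1): max_ending_here = 1, max_so_far = 8
Position 5 (value 1): max_ending_here = 2, max_so_far = 8

Maximum subarray: [8]
Maximum sum: 8

The maximum subarray is [8] with sum 8. This subarray runs from index 0 to index 0.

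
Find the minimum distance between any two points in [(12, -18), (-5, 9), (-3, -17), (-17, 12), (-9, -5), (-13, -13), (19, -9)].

Computing all pairwise distances among 7 points:

d((12, -18), (-5, 9)) = 31.9061
d((12, -18), (-3, -17)) = 15.0333
d((12, -18), (-17, 12)) = 41.7253
d((12, -18), (-9, -5)) = 24.6982
d((12, -18), (-13, -13)) = 25.4951
d((12, -18), (19, -9)) = 11.4018
d((-5, 9), (-3, -17)) = 26.0768
d((-5, 9), (-17, 12)) = 12.3693
d((-5, 9), (-9, -5)) = 14.5602
d((-5, 9), (-13, -13)) = 23.4094
d((-5, 9), (19, -9)) = 30.0
d((-3, -17), (-17, 12)) = 32.2025
d((-3, -17), (-9, -5)) = 13.4164
d((-3, -17), (-13, -13)) = 10.7703
d((-3, -17), (19, -9)) = 23.4094
d((-17, 12), (-9, -5)) = 18.7883
d((-17, 12), (-13, -13)) = 25.318
d((-17, 12), (19, -9)) = 41.6773
d((-9, -5), (-13, -13)) = 8.9443 <-- minimum
d((-9, -5), (19, -9)) = 28.2843
d((-13, -13), (19, -9)) = 32.249

Closest pair: (-9, -5) and (-13, -13) with distance 8.9443

The closest pair is (-9, -5) and (-13, -13) with Euclidean distance 8.9443. For 7 points, brute-force pairwise comparison is shown above. For large n, the divide-and-conquer algorithm (sort by x, recurse on halves, check the dividing strip) achieves O(n log n).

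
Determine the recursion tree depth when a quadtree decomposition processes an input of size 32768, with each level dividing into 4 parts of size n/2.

For divide and conquer with division factor 2:

Problem sizes at each level:
Level 0: 32768
Level 1: 16384
Level 2: 8192
Level 3: 4096
Level 4: 2048
Level 5: 1024
Level 6: 512
Level 7: 256
Level 8: 128
Level 9: 64
Level 10: 32
Level 11: 16
Level 12: 8
Level 13: 4
Level 14: 2
Level 15: 1

The root is level 0 and the size-1 base case is level 15 (the tree spans levels 0 through 15, i.e. 16 levels counting the root), so the depth is the number of divisions: log_2(32768) = 15

The recursion tree depth is log_2(32768) = 15. At each level, the problem size is divided by 2, so it takes 15 divisions to reduce to a base case of size 1. The algorithm makes 4 recursive calls at each level.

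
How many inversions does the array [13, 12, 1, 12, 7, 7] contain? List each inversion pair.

Finding inversions in [13, 12, 1, 12, 7, 7]:

(0, 1): arr[0]=13 > arr[1]=12
(0, 2): arr[0]=13 > arr[2]=1
(0, 3): arr[0]=13 > arr[3]=12
(0, 4): arr[0]=13 > arr[4]=7
(0, 5): arr[0]=13 > arr[5]=7
(1, 2): arr[1]=12 > arr[2]=1
(1, 4): arr[1]=12 > arr[4]=7
(1, 5): arr[1]=12 > arr[5]=7
(3, 4): arr[3]=12 > arr[4]=7
(3, 5): arr[3]=12 > arr[5]=7

Total inversions: 10

The array has 10 inversion(s): (0,1), (0,2), (0,3), (0,4), (0,5), (1,2), (1,4), (1,5), (3,4), (3,5). Each pair (i,j) satisfies i < j and arr[i] > arr[j].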